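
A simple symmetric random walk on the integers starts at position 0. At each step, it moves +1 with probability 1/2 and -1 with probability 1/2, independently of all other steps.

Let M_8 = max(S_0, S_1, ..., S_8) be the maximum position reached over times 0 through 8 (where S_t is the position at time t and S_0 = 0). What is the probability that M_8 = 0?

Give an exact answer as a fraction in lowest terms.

Let M_8 = max(S_0,...,S_8). Use the reflection principle: for j ≥ 1, #{paths with M_8 ≥ j} = #{S_8 ≥ j} + #{S_8 ≥ j+1}.
P(M_8 ≥ 0) = 1 since S_0 = 0, so #{M_8 ≥ 0} = 256.
#{M_8 ≥ 1} = #{S_8 ≥ 1} + #{S_8 ≥ 2} = 93 + 93 = 186.
#{M_8 = 0} = 256 - 186 = 70.
P(M_8 = 0) = 70/256 = 35/128

Answer: 35/128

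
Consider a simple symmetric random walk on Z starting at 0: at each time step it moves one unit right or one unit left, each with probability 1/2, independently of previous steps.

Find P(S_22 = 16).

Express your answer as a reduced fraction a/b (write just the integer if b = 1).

To reach position 16 after 22 steps: need 19 steps of +1 and 3 of -1.
Favorable paths: C(22,19) = 1540
Total paths: 2^22 = 4194304
P = 1540/4194304 = 385/1048576

Answer: 385/1048576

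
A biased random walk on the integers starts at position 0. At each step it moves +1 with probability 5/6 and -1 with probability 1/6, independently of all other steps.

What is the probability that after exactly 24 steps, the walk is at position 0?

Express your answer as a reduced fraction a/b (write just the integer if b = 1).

To be at 0 after 24 steps: need exactly 12 steps of +1 and 12 of -1.
Number of such sequences: C(24,12) = 2704156
Each has probability (5/6)^12 · (1/6)^12 = 244140625/4738381338321616896
P = 2704156 · 244140625/4738381338321616896 = 165048583984375/1184595334580404224

Answer: 165048583984375/1184595334580404224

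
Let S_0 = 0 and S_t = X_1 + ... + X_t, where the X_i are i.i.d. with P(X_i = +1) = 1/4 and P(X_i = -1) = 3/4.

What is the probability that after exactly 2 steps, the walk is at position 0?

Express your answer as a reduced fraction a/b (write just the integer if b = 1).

To be at 0 after 2 steps: need exactly 1 step of +1 and 1 of -1.
Number of such sequences: C(2,1) = 2
Each has probability (1/4)^1 · (3/4)^1 = 3/16
P = 2 · 3/16 = 3/8

Answer: 3/8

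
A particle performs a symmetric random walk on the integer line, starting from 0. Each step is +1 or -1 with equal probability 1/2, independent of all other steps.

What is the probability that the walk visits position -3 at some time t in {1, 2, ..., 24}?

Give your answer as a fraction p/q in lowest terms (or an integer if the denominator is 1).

Answer: 2270193/4194304

Derivation:
Count via complement. Let g(t,s) = #length-t paths at position s with S_1..S_t all ≠ -3.
g(t,s) = g(t-1,s-1) + g(t-1,s+1) for s ≠ -3; g(t,-3) = 0.
t=0: g(0,0)=1
t=1: g(1,-1)=1 g(1,1)=1
t=2: g(2,-2)=1 g(2,0)=2 g(2,2)=1
t=3: g(3,-1)=3 g(3,1)=3 g(3,3)=1
t=4: g(4,-2)=3 g(4,0)=6 g(4,2)=4 g(4,4)=1
t=5: g(5,-1)=9 g(5,1)=10 g(5,3)=5 g(5,5)=1
t=6: g(6,-2)=9 g(6,0)=19 g(6,2)=15 g(6,4)=6 g(6,6)=1
t=7: g(7,-1)=28 g(7,1)=34 g(7,3)=21 g(7,5)=7 g(7,7)=1
t=8: g(8,-2)=28 g(8,0)=62 g(8,2)=55 g(8,4)=28 g(8,6)=8 g(8,8)=1
t=9: g(9,-1)=90 g(9,1)=117 g(9,3)=83 g(9,5)=36 g(9,7)=9 g(9,9)=1
t=10: g(10,-2)=90 g(10,0)=207 g(10,2)=200 g(10,4)=119 g(10,6)=45 g(10,8)=10 g(10,10)=1
t=11: g(11,-1)=297 g(11,1)=407 g(11,3)=319 g(11,5)=164 g(11,7)=55 g(11,9)=11 g(11,11)=1
t=12: g(12,-2)=297 g(12,0)=704 g(12,2)=726 g(12,4)=483 g(12,6)=219 g(12,8)=66 g(12,10)=12 g(12,12)=1
t=13: g(13,-1)=1001 g(13,1)=1430 g(13,3)=1209 g(13,5)=702 g(13,7)=285 g(13,9)=78 g(13,11)=13 g(13,13)=1
t=14: g(14,-2)=1001 g(14,0)=2431 g(14,2)=2639 g(14,4)=1911 g(14,6)=987 g(14,8)=363 g(14,10)=91 g(14,12)=14 g(14,14)=1
t=15: g(15,-1)=3432 g(15,1)=5070 g(15,3)=4550 g(15,5)=2898 g(15,7)=1350 g(15,9)=454 g(15,11)=105 g(15,13)=15 g(15,15)=1
t=16: g(16,-2)=3432 g(16,0)=8502 g(16,2)=9620 g(16,4)=7448 g(16,6)=4248 g(16,8)=1804 g(16,10)=559 g(16,12)=120 g(16,14)=16 g(16,16)=1
t=17: g(17,-1)=11934 g(17,1)=18122 g(17,3)=17068 g(17,5)=11696 g(17,7)=6052 g(17,9)=2363 g(17,11)=679 g(17,13)=136 g(17,15)=17 g(17,17)=1
t=18: g(18,-2)=11934 g(18,0)=30056 g(18,2)=35190 g(18,4)=28764 g(18,6)=17748 g(18,8)=8415 g(18,10)=3042 g(18,12)=815 g(18,14)=153 g(18,16)=18 g(18,18)=1
t=19: g(19,-1)=41990 g(19,1)=65246 g(19,3)=63954 g(19,5)=46512 g(19,7)=26163 g(19,9)=11457 g(19,11)=3857 g(19,13)=968 g(19,15)=171 g(19,17)=19 g(19,19)=1
t=20: g(20,-2)=41990 g(20,0)=107236 g(20,2)=129200 g(20,4)=110466 g(20,6)=72675 g(20,8)=37620 g(20,10)=15314 g(20,12)=4825 g(20,14)=1139 g(20,16)=190 g(20,18)=20 g(20,20)=1
t=21: g(21,-1)=149226 g(21,1)=236436 g(21,3)=239666 g(21,5)=183141 g(21,7)=110295 g(21,9)=52934 g(21,11)=20139 g(21,13)=5964 g(21,15)=1329 g(21,17)=210 g(21,19)=21 g(21,21)=1
t=22: g(22,-2)=149226 g(22,0)=385662 g(22,2)=476102 g(22,4)=422807 g(22,6)=293436 g(22,8)=163229 g(22,10)=73073 g(22,12)=26103 g(22,14)=7293 g(22,16)=1539 g(22,18)=231 g(22,20)=22 g(22,22)=1
t=23: g(23,-1)=534888 g(23,1)=861764 g(23,3)=898909 g(23,5)=716243 g(23,7)=456665 g(23,9)=236302 g(23,11)=99176 g(23,13)=33396 g(23,15)=8832 g(23,17)=1770 g(23,19)=253 g(23,21)=23 g(23,23)=1
t=24: g(24,-2)=534888 g(24,0)=1396652 g(24,2)=1760673 g(24,4)=1615152 g(24,6)=1172908 g(24,8)=692967 g(24,10)=335478 g(24,12)=132572 g(24,14)=42228 g(24,16)=10602 g(24,18)=2023 g(24,20)=276 g(24,22)=24 g(24,24)=1
Paths never hitting -3: Σ_s g(24,s) = 7696444
Paths hitting -3: 2^24 - 7696444 = 9080772
P = 9080772/16777216 = 2270193/4194304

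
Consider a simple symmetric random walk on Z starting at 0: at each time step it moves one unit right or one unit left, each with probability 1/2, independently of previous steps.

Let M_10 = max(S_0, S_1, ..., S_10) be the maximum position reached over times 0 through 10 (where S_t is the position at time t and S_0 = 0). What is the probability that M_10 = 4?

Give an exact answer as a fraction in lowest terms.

Answer: 15/128

Derivation:
Let M_10 = max(S_0,...,S_10). Use the reflection principle: for j ≥ 1, #{paths with M_10 ≥ j} = #{S_10 ≥ j} + #{S_10 ≥ j+1}.
By reflection, #{M_10 ≥ 4} = #{S_10 ≥ 4} + #{S_10 ≥ 5} = 176 + 56 = 232.
#{M_10 ≥ 5} = #{S_10 ≥ 5} + #{S_10 ≥ 6} = 56 + 56 = 112.
#{M_10 = 4} = 232 - 112 = 120.
P(M_10 = 4) = 120/1024 = 15/128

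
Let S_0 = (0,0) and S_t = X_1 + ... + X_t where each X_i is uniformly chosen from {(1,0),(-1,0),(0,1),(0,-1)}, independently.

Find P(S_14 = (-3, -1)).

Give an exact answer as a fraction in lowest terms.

Answer: 3006003/134217728

Derivation:
Let h be the number of horizontal steps (so 14-h are vertical). To end at (-3,-1) need (h-3)/2 right-steps and ((14-h)-1)/2 up-steps.
Sum over h with 3 ≤ h ≤ 13, h ≡ 1 (mod 2), 14-h ≡ 1 (mod 2):
h=3: C(14,3)·C(3,0)·C(11,5) = 364·1·462 = 168168
h=5: C(14,5)·C(5,1)·C(9,4) = 2002·5·126 = 1261260
h=7: C(14,7)·C(7,2)·C(7,3) = 3432·21·35 = 2522520
h=9: C(14,9)·C(9,3)·C(5,2) = 2002·84·10 = 1681680
h=11: C(14,11)·C(11,4)·C(3,1) = 364·330·3 = 360360
h=13: C(14,13)·C(13,5)·C(1,0) = 14·1287·1 = 18018
Total favorable: 6012006
Total paths: 4^14 = 268435456
P = 6012006/268435456 = 3006003/134217728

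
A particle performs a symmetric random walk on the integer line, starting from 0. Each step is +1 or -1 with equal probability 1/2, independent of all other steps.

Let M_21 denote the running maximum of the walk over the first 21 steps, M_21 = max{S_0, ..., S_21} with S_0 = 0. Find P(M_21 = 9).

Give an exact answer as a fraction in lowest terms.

Let M_21 = max(S_0,...,S_21). Use the reflection principle: for j ≥ 1, #{paths with M_21 ≥ j} = #{S_21 ≥ j} + #{S_21 ≥ j+1}.
By reflection, #{M_21 ≥ 9} = #{S_21 ≥ 9} + #{S_21 ≥ 10} = 82160 + 27896 = 110056.
#{M_21 ≥ 10} = #{S_21 ≥ 10} + #{S_21 ≥ 11} = 27896 + 27896 = 55792.
#{M_21 = 9} = 110056 - 55792 = 54264.
P(M_21 = 9) = 54264/2097152 = 6783/262144

Answer: 6783/262144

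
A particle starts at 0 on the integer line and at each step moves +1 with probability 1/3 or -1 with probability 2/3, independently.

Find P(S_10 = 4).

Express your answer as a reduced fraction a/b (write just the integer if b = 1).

To reach position 4 after 10 steps: need 7 steps of +1 and 3 steps of -1.
Number of such sequences: C(10,7) = 120
Each has probability (1/3)^7 · (2/3)^3 = 8/59049
P = 120 · 8/59049 = 320/19683

Answer: 320/19683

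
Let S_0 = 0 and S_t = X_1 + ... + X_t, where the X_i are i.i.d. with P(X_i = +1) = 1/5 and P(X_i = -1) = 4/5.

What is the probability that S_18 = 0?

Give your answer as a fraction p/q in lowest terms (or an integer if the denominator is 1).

To be at 0 after 18 steps: need exactly 9 steps of +1 and 9 of -1.
Number of such sequences: C(18,9) = 48620
Each has probability (1/5)^9 · (4/5)^9 = 262144/3814697265625
P = 48620 · 262144/3814697265625 = 2549088256/762939453125

Answer: 2549088256/762939453125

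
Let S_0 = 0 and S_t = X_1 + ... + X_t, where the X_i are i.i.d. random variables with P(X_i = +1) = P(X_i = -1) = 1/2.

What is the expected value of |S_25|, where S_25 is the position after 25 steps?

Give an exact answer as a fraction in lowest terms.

S_25 takes values m ≡ 1 (mod 2) with |m| ≤ 25; P(S_25=m) = C(25,(25+m)/2)/2^25.
Total paths: 2^25 = 33554432
Distribution: P(S=-25)=1/33554432, P(S=-23)=25/33554432, P(S=-21)=300/33554432, P(S=-19)=2300/33554432, P(S=-17)=12650/33554432, P(S=-15)=53130/33554432, P(S=-13)=177100/33554432, P(S=-11)=480700/33554432, P(S=-9)=1081575/33554432, P(S=-7)=2042975/33554432, P(S=-5)=3268760/33554432, P(S=-3)=4457400/33554432, P(S=-1)=5200300/33554432, P(S=1)=5200300/33554432, P(S=3)=4457400/33554432, P(S=5)=3268760/33554432, P(S=7)=2042975/33554432, P(S=9)=1081575/33554432, P(S=11)=480700/33554432, P(S=13)=177100/33554432, P(S=15)=53130/33554432, P(S=17)=12650/33554432, P(S=19)=2300/33554432, P(S=21)=300/33554432, P(S=23)=25/33554432, P(S=25)=1/33554432
E[|S_25|] = Σ_m |m|·P(S_25=m) = 135207800/33554432 = 16900975/4194304

Answer: 16900975/4194304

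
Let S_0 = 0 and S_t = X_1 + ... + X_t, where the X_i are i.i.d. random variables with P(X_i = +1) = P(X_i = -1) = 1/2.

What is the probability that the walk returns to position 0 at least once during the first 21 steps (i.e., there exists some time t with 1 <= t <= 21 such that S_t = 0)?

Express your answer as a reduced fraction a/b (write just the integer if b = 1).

Answer: 215955/262144

Derivation:
Count via complement. Let g(t,s) = #length-t paths at position s with S_1..S_t all ≠ 0.
g(t,s) = g(t-1,s-1) + g(t-1,s+1) for s ≠ 0; g(t,0) = 0.
t=0: g(0,0)=1
t=1: g(1,-1)=1 g(1,1)=1
t=2: g(2,-2)=1 g(2,2)=1
t=3: g(3,-3)=1 g(3,-1)=1 g(3,1)=1 g(3,3)=1
t=4: g(4,-4)=1 g(4,-2)=2 g(4,2)=2 g(4,4)=1
t=5: g(5,-5)=1 g(5,-3)=3 g(5,-1)=2 g(5,1)=2 g(5,3)=3 g(5,5)=1
t=6: g(6,-6)=1 g(6,-4)=4 g(6,-2)=5 g(6,2)=5 g(6,4)=4 g(6,6)=1
t=7: g(7,-7)=1 g(7,-5)=5 g(7,-3)=9 g(7,-1)=5 g(7,1)=5 g(7,3)=9 g(7,5)=5 g(7,7)=1
t=8: g(8,-8)=1 g(8,-6)=6 g(8,-4)=14 g(8,-2)=14 g(8,2)=14 g(8,4)=14 g(8,6)=6 g(8,8)=1
t=9: g(9,-9)=1 g(9,-7)=7 g(9,-5)=20 g(9,-3)=28 g(9,-1)=14 g(9,1)=14 g(9,3)=28 g(9,5)=20 g(9,7)=7 g(9,9)=1
t=10: g(10,-10)=1 g(10,-8)=8 g(10,-6)=27 g(10,-4)=48 g(10,-2)=42 g(10,2)=42 g(10,4)=48 g(10,6)=27 g(10,8)=8 g(10,10)=1
t=11: g(11,-11)=1 g(11,-9)=9 g(11,-7)=35 g(11,-5)=75 g(11,-3)=90 g(11,-1)=42 g(11,1)=42 g(11,3)=90 g(11,5)=75 g(11,7)=35 g(11,9)=9 g(11,11)=1
t=12: g(12,-12)=1 g(12,-10)=10 g(12,-8)=44 g(12,-6)=110 g(12,-4)=165 g(12,-2)=132 g(12,2)=132 g(12,4)=165 g(12,6)=110 g(12,8)=44 g(12,10)=10 g(12,12)=1
t=13: g(13,-13)=1 g(13,-11)=11 g(13,-9)=54 g(13,-7)=154 g(13,-5)=275 g(13,-3)=297 g(13,-1)=132 g(13,1)=132 g(13,3)=297 g(13,5)=275 g(13,7)=154 g(13,9)=54 g(13,11)=11 g(13,13)=1
t=14: g(14,-14)=1 g(14,-12)=12 g(14,-10)=65 g(14,-8)=208 g(14,-6)=429 g(14,-4)=572 g(14,-2)=429 g(14,2)=429 g(14,4)=572 g(14,6)=429 g(14,8)=208 g(14,10)=65 g(14,12)=12 g(14,14)=1
t=15: g(15,-15)=1 g(15,-13)=13 g(15,-11)=77 g(15,-9)=273 g(15,-7)=637 g(15,-5)=1001 g(15,-3)=1001 g(15,-1)=429 g(15,1)=429 g(15,3)=1001 g(15,5)=1001 g(15,7)=637 g(15,9)=273 g(15,11)=77 g(15,13)=13 g(15,15)=1
t=16: g(16,-16)=1 g(16,-14)=14 g(16,-12)=90 g(16,-10)=350 g(16,-8)=910 g(16,-6)=1638 g(16,-4)=2002 g(16,-2)=1430 g(16,2)=1430 g(16,4)=2002 g(16,6)=1638 g(16,8)=910 g(16,10)=350 g(16,12)=90 g(16,14)=14 g(16,16)=1
t=17: g(17,-17)=1 g(17,-15)=15 g(17,-13)=104 g(17,-11)=440 g(17,-9)=1260 g(17,-7)=2548 g(17,-5)=3640 g(17,-3)=3432 g(17,-1)=1430 g(17,1)=1430 g(17,3)=3432 g(17,5)=3640 g(17,7)=2548 g(17,9)=1260 g(17,11)=440 g(17,13)=104 g(17,15)=15 g(17,17)=1
t=18: g(18,-18)=1 g(18,-16)=16 g(18,-14)=119 g(18,-12)=544 g(18,-10)=1700 g(18,-8)=3808 g(18,-6)=6188 g(18,-4)=7072 g(18,-2)=4862 g(18,2)=4862 g(18,4)=7072 g(18,6)=6188 g(18,8)=3808 g(18,10)=1700 g(18,12)=544 g(18,14)=119 g(18,16)=16 g(18,18)=1
t=19: g(19,-19)=1 g(19,-17)=17 g(19,-15)=135 g(19,-13)=663 g(19,-11)=2244 g(19,-9)=5508 g(19,-7)=9996 g(19,-5)=13260 g(19,-3)=11934 g(19,-1)=4862 g(19,1)=4862 g(19,3)=11934 g(19,5)=13260 g(19,7)=9996 g(19,9)=5508 g(19,11)=2244 g(19,13)=663 g(19,15)=135 g(19,17)=17 g(19,19)=1
t=20: g(20,-20)=1 g(20,-18)=18 g(20,-16)=152 g(20,-14)=798 g(20,-12)=2907 g(20,-10)=7752 g(20,-8)=15504 g(20,-6)=23256 g(20,-4)=25194 g(20,-2)=16796 g(20,2)=16796 g(20,4)=25194 g(20,6)=23256 g(20,8)=15504 g(20,10)=7752 g(20,12)=2907 g(20,14)=798 g(20,16)=152 g(20,18)=18 g(20,20)=1
t=21: g(21,-21)=1 g(21,-19)=19 g(21,-17)=170 g(21,-15)=950 g(21,-13)=3705 g(21,-11)=10659 g(21,-9)=23256 g(21,-7)=38760 g(21,-5)=48450 g(21,-3)=41990 g(21,-1)=16796 g(21,1)=16796 g(21,3)=41990 g(21,5)=48450 g(21,7)=38760 g(21,9)=23256 g(21,11)=10659 g(21,13)=3705 g(21,15)=950 g(21,17)=170 g(21,19)=19 g(21,21)=1
Paths never hitting 0: Σ_s g(21,s) = 369512
Paths hitting 0: 2^21 - 369512 = 1727640
P = 1727640/2097152 = 215955/262144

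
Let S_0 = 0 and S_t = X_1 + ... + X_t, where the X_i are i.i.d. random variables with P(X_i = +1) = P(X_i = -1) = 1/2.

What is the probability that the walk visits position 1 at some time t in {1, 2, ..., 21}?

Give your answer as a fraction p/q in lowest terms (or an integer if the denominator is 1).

Answer: 436109/524288

Derivation:
Count via complement. Let g(t,s) = #length-t paths at position s with S_1..S_t all ≠ 1.
g(t,s) = g(t-1,s-1) + g(t-1,s+1) for s ≠ 1; g(t,1) = 0.
t=0: g(0,0)=1
t=1: g(1,-1)=1
t=2: g(2,-2)=1 g(2,0)=1
t=3: g(3,-3)=1 g(3,-1)=2
t=4: g(4,-4)=1 g(4,-2)=3 g(4,0)=2
t=5: g(5,-5)=1 g(5,-3)=4 g(5,-1)=5
t=6: g(6,-6)=1 g(6,-4)=5 g(6,-2)=9 g(6,0)=5
t=7: g(7,-7)=1 g(7,-5)=6 g(7,-3)=14 g(7,-1)=14
t=8: g(8,-8)=1 g(8,-6)=7 g(8,-4)=20 g(8,-2)=28 g(8,0)=14
t=9: g(9,-9)=1 g(9,-7)=8 g(9,-5)=27 g(9,-3)=48 g(9,-1)=42
t=10: g(10,-10)=1 g(10,-8)=9 g(10,-6)=35 g(10,-4)=75 g(10,-2)=90 g(10,0)=42
t=11: g(11,-11)=1 g(11,-9)=10 g(11,-7)=44 g(11,-5)=110 g(11,-3)=165 g(11,-1)=132
t=12: g(12,-12)=1 g(12,-10)=11 g(12,-8)=54 g(12,-6)=154 g(12,-4)=275 g(12,-2)=297 g(12,0)=132
t=13: g(13,-13)=1 g(13,-11)=12 g(13,-9)=65 g(13,-7)=208 g(13,-5)=429 g(13,-3)=572 g(13,-1)=429
t=14: g(14,-14)=1 g(14,-12)=13 g(14,-10)=77 g(14,-8)=273 g(14,-6)=637 g(14,-4)=1001 g(14,-2)=1001 g(14,0)=429
t=15: g(15,-15)=1 g(15,-13)=14 g(15,-11)=90 g(15,-9)=350 g(15,-7)=910 g(15,-5)=1638 g(15,-3)=2002 g(15,-1)=1430
t=16: g(16,-16)=1 g(16,-14)=15 g(16,-12)=104 g(16,-10)=440 g(16,-8)=1260 g(16,-6)=2548 g(16,-4)=3640 g(16,-2)=3432 g(16,0)=1430
t=17: g(17,-17)=1 g(17,-15)=16 g(17,-13)=119 g(17,-11)=544 g(17,-9)=1700 g(17,-7)=3808 g(17,-5)=6188 g(17,-3)=7072 g(17,-1)=4862
t=18: g(18,-18)=1 g(18,-16)=17 g(18,-14)=135 g(18,-12)=663 g(18,-10)=2244 g(18,-8)=5508 g(18,-6)=9996 g(18,-4)=13260 g(18,-2)=11934 g(18,0)=4862
t=19: g(19,-19)=1 g(19,-17)=18 g(19,-15)=152 g(19,-13)=798 g(19,-11)=2907 g(19,-9)=7752 g(19,-7)=15504 g(19,-5)=23256 g(19,-3)=25194 g(19,-1)=16796
t=20: g(20,-20)=1 g(20,-18)=19 g(20,-16)=170 g(20,-14)=950 g(20,-12)=3705 g(20,-10)=10659 g(20,-8)=23256 g(20,-6)=38760 g(20,-4)=48450 g(20,-2)=41990 g(20,0)=16796
t=21: g(21,-21)=1 g(21,-19)=20 g(21,-17)=189 g(21,-15)=1120 g(21,-13)=4655 g(21,-11)=14364 g(21,-9)=33915 g(21,-7)=62016 g(21,-5)=87210 g(21,-3)=90440 g(21,-1)=58786
Paths never hitting 1: Σ_s g(21,s) = 352716
Paths hitting 1: 2^21 - 352716 = 1744436
P = 1744436/2097152 = 436109/524288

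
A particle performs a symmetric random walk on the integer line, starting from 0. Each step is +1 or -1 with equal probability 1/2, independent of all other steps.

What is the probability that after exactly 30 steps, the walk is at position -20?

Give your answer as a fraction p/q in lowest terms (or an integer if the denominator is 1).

To reach position -20 after 30 steps: need 5 steps of +1 and 25 of -1.
Favorable paths: C(30,5) = 142506
Total paths: 2^30 = 1073741824
P = 142506/1073741824 = 71253/536870912

Answer: 71253/536870912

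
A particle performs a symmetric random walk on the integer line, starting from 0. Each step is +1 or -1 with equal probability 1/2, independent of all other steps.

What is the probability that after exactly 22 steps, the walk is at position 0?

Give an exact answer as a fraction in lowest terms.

To return to 0 after 22 steps: need exactly 11 steps of +1 and 11 of -1.
Favorable paths: C(22,11) = 705432
Total paths: 2^22 = 4194304
P = 705432/4194304 = 88179/524288

Answer: 88179/524288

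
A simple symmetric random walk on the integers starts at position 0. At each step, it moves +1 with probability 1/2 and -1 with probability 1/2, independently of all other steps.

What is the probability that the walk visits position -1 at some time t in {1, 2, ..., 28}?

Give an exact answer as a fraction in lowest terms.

Count via complement. Let g(t,s) = #length-t paths at position s with S_1..S_t all ≠ -1.
g(t,s) = g(t-1,s-1) + g(t-1,s+1) for s ≠ -1; g(t,-1) = 0.
t=0: g(0,0)=1
t=1: g(1,1)=1
t=2: g(2,0)=1 g(2,2)=1
t=3: g(3,1)=2 g(3,3)=1
t=4: g(4,0)=2 g(4,2)=3 g(4,4)=1
t=5: g(5,1)=5 g(5,3)=4 g(5,5)=1
t=6: g(6,0)=5 g(6,2)=9 g(6,4)=5 g(6,6)=1
t=7: g(7,1)=14 g(7,3)=14 g(7,5)=6 g(7,7)=1
t=8: g(8,0)=14 g(8,2)=28 g(8,4)=20 g(8,6)=7 g(8,8)=1
t=9: g(9,1)=42 g(9,3)=48 g(9,5)=27 g(9,7)=8 g(9,9)=1
t=10: g(10,0)=42 g(10,2)=90 g(10,4)=75 g(10,6)=35 g(10,8)=9 g(10,10)=1
t=11: g(11,1)=132 g(11,3)=165 g(11,5)=110 g(11,7)=44 g(11,9)=10 g(11,11)=1
t=12: g(12,0)=132 g(12,2)=297 g(12,4)=275 g(12,6)=154 g(12,8)=54 g(12,10)=11 g(12,12)=1
t=13: g(13,1)=429 g(13,3)=572 g(13,5)=429 g(13,7)=208 g(13,9)=65 g(13,11)=12 g(13,13)=1
t=14: g(14,0)=429 g(14,2)=1001 g(14,4)=1001 g(14,6)=637 g(14,8)=273 g(14,10)=77 g(14,12)=13 g(14,14)=1
t=15: g(15,1)=1430 g(15,3)=2002 g(15,5)=1638 g(15,7)=910 g(15,9)=350 g(15,11)=90 g(15,13)=14 g(15,15)=1
t=16: g(16,0)=1430 g(16,2)=3432 g(16,4)=3640 g(16,6)=2548 g(16,8)=1260 g(16,10)=440 g(16,12)=104 g(16,14)=15 g(16,16)=1
t=17: g(17,1)=4862 g(17,3)=7072 g(17,5)=6188 g(17,7)=3808 g(17,9)=1700 g(17,11)=544 g(17,13)=119 g(17,15)=16 g(17,17)=1
t=18: g(18,0)=4862 g(18,2)=11934 g(18,4)=13260 g(18,6)=9996 g(18,8)=5508 g(18,10)=2244 g(18,12)=663 g(18,14)=135 g(18,16)=17 g(18,18)=1
t=19: g(19,1)=16796 g(19,3)=25194 g(19,5)=23256 g(19,7)=15504 g(19,9)=7752 g(19,11)=2907 g(19,13)=798 g(19,15)=152 g(19,17)=18 g(19,19)=1
t=20: g(20,0)=16796 g(20,2)=41990 g(20,4)=48450 g(20,6)=38760 g(20,8)=23256 g(20,10)=10659 g(20,12)=3705 g(20,14)=950 g(20,16)=170 g(20,18)=19 g(20,20)=1
t=21: g(21,1)=58786 g(21,3)=90440 g(21,5)=87210 g(21,7)=62016 g(21,9)=33915 g(21,11)=14364 g(21,13)=4655 g(21,15)=1120 g(21,17)=189 g(21,19)=20 g(21,21)=1
t=22: g(22,0)=58786 g(22,2)=149226 g(22,4)=177650 g(22,6)=149226 g(22,8)=95931 g(22,10)=48279 g(22,12)=19019 g(22,14)=5775 g(22,16)=1309 g(22,18)=209 g(22,20)=21 g(22,22)=1
t=23: g(23,1)=208012 g(23,3)=326876 g(23,5)=326876 g(23,7)=245157 g(23,9)=144210 g(23,11)=67298 g(23,13)=24794 g(23,15)=7084 g(23,17)=1518 g(23,19)=230 g(23,21)=22 g(23,23)=1
t=24: g(24,0)=208012 g(24,2)=534888 g(24,4)=653752 g(24,6)=572033 g(24,8)=389367 g(24,10)=211508 g(24,12)=92092 g(24,14)=31878 g(24,16)=8602 g(24,18)=1748 g(24,20)=252 g(24,22)=23 g(24,24)=1
t=25: g(25,1)=742900 g(25,3)=1188640 g(25,5)=1225785 g(25,7)=961400 g(25,9)=600875 g(25,11)=303600 g(25,13)=123970 g(25,15)=40480 g(25,17)=10350 g(25,19)=2000 g(25,21)=275 g(25,23)=24 g(25,25)=1
t=26: g(26,0)=742900 g(26,2)=1931540 g(26,4)=2414425 g(26,6)=2187185 g(26,8)=1562275 g(26,10)=904475 g(26,12)=427570 g(26,14)=164450 g(26,16)=50830 g(26,18)=12350 g(26,20)=2275 g(26,22)=299 g(26,24)=25 g(26,26)=1
t=27: g(27,1)=2674440 g(27,3)=4345965 g(27,5)=4601610 g(27,7)=3749460 g(27,9)=2466750 g(27,11)=1332045 g(27,13)=592020 g(27,15)=215280 g(27,17)=63180 g(27,19)=14625 g(27,21)=2574 g(27,23)=324 g(27,25)=26 g(27,27)=1
t=28: g(28,0)=2674440 g(28,2)=7020405 g(28,4)=8947575 g(28,6)=8351070 g(28,8)=6216210 g(28,10)=3798795 g(28,12)=1924065 g(28,14)=807300 g(28,16)=278460 g(28,18)=77805 g(28,20)=17199 g(28,22)=2898 g(28,24)=350 g(28,26)=27 g(28,28)=1
Paths never hitting -1: Σ_s g(28,s) = 40116600
Paths hitting -1: 2^28 - 40116600 = 228318856
P = 228318856/268435456 = 28539857/33554432

Answer: 28539857/33554432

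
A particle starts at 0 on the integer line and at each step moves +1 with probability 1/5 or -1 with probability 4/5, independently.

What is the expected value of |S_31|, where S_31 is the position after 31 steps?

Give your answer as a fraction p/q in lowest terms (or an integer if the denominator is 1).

S_31 takes values m ≡ 1 (mod 2) with |m| ≤ 31; P(S_31=m) = C(31,(31+m)/2) · (1/5)^((31+m)/2) · (4/5)^((31-m)/2).
Distribution: P(S=-31)=4611686018427387904/4656612873077392578125, P(S=-29)=35740566642812256256/4656612873077392578125, P(S=-27)=26805424982109192192/931322574615478515625, P(S=-25)=64779777040097214464/931322574615478515625, P(S=-23)=113364609820170125312/931322574615478515625, P(S=-21)=765211116286148345856/4656612873077392578125, P(S=-19)=828978709309994041344/4656612873077392578125, P(S=-17)=29606382475356930048/186264514923095703125, P(S=-15)=22204786856517697536/186264514923095703125, P(S=-13)=14186391602775195648/186264514923095703125, P(S=-11)=39012576907631788032/931322574615478515625, P(S=-9)=18619638978642444288/931322574615478515625, P(S=-7)=1551636581553537024/186264514923095703125, P(S=-5)=566944135567638528/186264514923095703125, P(S=-3)=182232043575312384/186264514923095703125, P(S=-1)=258162061731692544/931322574615478515625, P(S=1)=64540515432923136/931322574615478515625, P(S=3)=2847375680864256/186264514923095703125, P(S=5)=553656382390272/186264514923095703125, P(S=7)=94704381198336/186264514923095703125, P(S=9)=71028285898752/931322574615478515625, P(S=11)=9301323153408/931322574615478515625, P(S=13)=211393708032/186264514923095703125, P(S=15)=20679819264/186264514923095703125, P(S=17)=1723318272/186264514923095703125, P(S=19)=3015806976/4656612873077392578125, P(S=21)=173988864/4656612873077392578125, P(S=23)=1611008/931322574615478515625, P(S=25)=57536/931322574615478515625, P(S=27)=1488/931322574615478515625, P(S=29)=124/4656612873077392578125, P(S=31)=1/4656612873077392578125
E[|S_31|] = Σ_m |m|·P(S_31=m) = 3464570043262765771731/186264514923095703125

Answer: 3464570043262765771731/186264514923095703125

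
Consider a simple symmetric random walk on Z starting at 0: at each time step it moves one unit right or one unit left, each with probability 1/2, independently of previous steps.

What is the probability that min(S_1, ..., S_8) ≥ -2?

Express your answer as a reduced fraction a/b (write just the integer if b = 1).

Answer: 91/128

Derivation:
Let f(t,s) = #length-t paths at position s with S_1..S_t all ≥ -2.
f(t,s) = f(t-1,s-1) + f(t-1,s+1) for s ≥ -2; f(t,s) = 0 for s < -2.
t=0: f(0,0)=1
t=1: f(1,-1)=1 f(1,1)=1
t=2: f(2,-2)=1 f(2,0)=2 f(2,2)=1
t=3: f(3,-1)=3 f(3,1)=3 f(3,3)=1
t=4: f(4,-2)=3 f(4,0)=6 f(4,2)=4 f(4,4)=1
t=5: f(5,-1)=9 f(5,1)=10 f(5,3)=5 f(5,5)=1
t=6: f(6,-2)=9 f(6,0)=19 f(6,2)=15 f(6,4)=6 f(6,6)=1
t=7: f(7,-1)=28 f(7,1)=34 f(7,3)=21 f(7,5)=7 f(7,7)=1
t=8: f(8,-2)=28 f(8,0)=62 f(8,2)=55 f(8,4)=28 f(8,6)=8 f(8,8)=1
Σ_s f(8,s) = 182
P = 182/256 = 91/128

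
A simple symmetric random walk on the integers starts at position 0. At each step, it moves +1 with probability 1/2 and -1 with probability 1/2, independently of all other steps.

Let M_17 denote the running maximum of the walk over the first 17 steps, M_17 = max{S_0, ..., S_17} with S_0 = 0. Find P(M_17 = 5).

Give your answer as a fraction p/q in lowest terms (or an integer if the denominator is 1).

Answer: 1547/16384

Derivation:
Let M_17 = max(S_0,...,S_17). Use the reflection principle: for j ≥ 1, #{paths with M_17 ≥ j} = #{S_17 ≥ j} + #{S_17 ≥ j+1}.
By reflection, #{M_17 ≥ 5} = #{S_17 ≥ 5} + #{S_17 ≥ 6} = 21778 + 9402 = 31180.
#{M_17 ≥ 6} = #{S_17 ≥ 6} + #{S_17 ≥ 7} = 9402 + 9402 = 18804.
#{M_17 = 5} = 31180 - 18804 = 12376.
P(M_17 = 5) = 12376/131072 = 1547/16384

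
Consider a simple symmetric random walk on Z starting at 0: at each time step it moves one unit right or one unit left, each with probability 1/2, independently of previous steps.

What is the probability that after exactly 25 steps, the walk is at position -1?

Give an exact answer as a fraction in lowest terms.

To reach position -1 after 25 steps: need 12 steps of +1 and 13 of -1.
Favorable paths: C(25,12) = 5200300
Total paths: 2^25 = 33554432
P = 5200300/33554432 = 1300075/8388608

Answer: 1300075/8388608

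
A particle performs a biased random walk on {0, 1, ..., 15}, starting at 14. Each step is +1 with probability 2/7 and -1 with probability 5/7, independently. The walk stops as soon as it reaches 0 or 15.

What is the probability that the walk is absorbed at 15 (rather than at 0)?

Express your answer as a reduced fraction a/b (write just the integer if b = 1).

Answer: 4068999494/10172515119

Derivation:
Biased walk: p = 2/7, q = 5/7, r = q/p = 5/2
Gambler's ruin: P(hit 15 before 0 | start at 14) = (1 - r^a)/(1 - r^N)
r^14 = 6103515625/16384; r^15 = 30517578125/32768
P = (1 - 6103515625/16384) / (1 - 30517578125/32768) = -6103499241/16384 / -30517545357/32768 = 4068999494/10172515119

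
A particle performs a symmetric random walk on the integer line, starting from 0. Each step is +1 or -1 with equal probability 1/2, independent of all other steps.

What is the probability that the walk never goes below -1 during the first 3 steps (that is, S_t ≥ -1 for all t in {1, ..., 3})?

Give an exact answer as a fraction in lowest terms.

Let f(t,s) = #length-t paths at position s with S_1..S_t all ≥ -1.
f(t,s) = f(t-1,s-1) + f(t-1,s+1) for s ≥ -1; f(t,s) = 0 for s < -1.
t=0: f(0,0)=1
t=1: f(1,-1)=1 f(1,1)=1
t=2: f(2,0)=2 f(2,2)=1
t=3: f(3,-1)=2 f(3,1)=3 f(3,3)=1
Σ_s f(3,s) = 6
P = 6/8 = 3/4

Answer: 3/4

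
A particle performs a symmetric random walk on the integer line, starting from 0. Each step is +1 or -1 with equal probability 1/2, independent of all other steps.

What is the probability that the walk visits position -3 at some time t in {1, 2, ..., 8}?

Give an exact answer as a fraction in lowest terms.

Answer: 37/128

Derivation:
Count via complement. Let g(t,s) = #length-t paths at position s with S_1..S_t all ≠ -3.
g(t,s) = g(t-1,s-1) + g(t-1,s+1) for s ≠ -3; g(t,-3) = 0.
t=0: g(0,0)=1
t=1: g(1,-1)=1 g(1,1)=1
t=2: g(2,-2)=1 g(2,0)=2 g(2,2)=1
t=3: g(3,-1)=3 g(3,1)=3 g(3,3)=1
t=4: g(4,-2)=3 g(4,0)=6 g(4,2)=4 g(4,4)=1
t=5: g(5,-1)=9 g(5,1)=10 g(5,3)=5 g(5,5)=1
t=6: g(6,-2)=9 g(6,0)=19 g(6,2)=15 g(6,4)=6 g(6,6)=1
t=7: g(7,-1)=28 g(7,1)=34 g(7,3)=21 g(7,5)=7 g(7,7)=1
t=8: g(8,-2)=28 g(8,0)=62 g(8,2)=55 g(8,4)=28 g(8,6)=8 g(8,8)=1
Paths never hitting -3: Σ_s g(8,s) = 182
Paths hitting -3: 2^8 - 182 = 74
P = 74/256 = 37/128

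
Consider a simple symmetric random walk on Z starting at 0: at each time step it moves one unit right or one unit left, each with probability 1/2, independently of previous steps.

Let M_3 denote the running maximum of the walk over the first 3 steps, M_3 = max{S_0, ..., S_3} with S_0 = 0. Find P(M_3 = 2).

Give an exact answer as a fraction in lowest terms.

Answer: 1/8

Derivation:
Let M_3 = max(S_0,...,S_3). Use the reflection principle: for j ≥ 1, #{paths with M_3 ≥ j} = #{S_3 ≥ j} + #{S_3 ≥ j+1}.
By reflection, #{M_3 ≥ 2} = #{S_3 ≥ 2} + #{S_3 ≥ 3} = 1 + 1 = 2.
#{M_3 ≥ 3} = #{S_3 ≥ 3} + #{S_3 ≥ 4} = 1 + 0 = 1.
#{M_3 = 2} = 2 - 1 = 1.
P(M_3 = 2) = 1/8 = 1/8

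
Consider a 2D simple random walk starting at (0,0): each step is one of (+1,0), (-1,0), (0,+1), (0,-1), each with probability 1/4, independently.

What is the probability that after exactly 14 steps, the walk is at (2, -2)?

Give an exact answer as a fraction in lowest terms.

Let h be the number of horizontal steps (so 14-h are vertical). To end at (2,-2) need (h+2)/2 right-steps and ((14-h)-2)/2 up-steps.
Sum over h with 2 ≤ h ≤ 12, h ≡ 0 (mod 2), 14-h ≡ 0 (mod 2):
h=2: C(14,2)·C(2,2)·C(12,5) = 91·1·792 = 72072
h=4: C(14,4)·C(4,3)·C(10,4) = 1001·4·210 = 840840
h=6: C(14,6)·C(6,4)·C(8,3) = 3003·15·56 = 2522520
h=8: C(14,8)·C(8,5)·C(6,2) = 3003·56·15 = 2522520
h=10: C(14,10)·C(10,6)·C(4,1) = 1001·210·4 = 840840
h=12: C(14,12)·C(12,7)·C(2,0) = 91·792·1 = 72072
Total favorable: 6870864
Total paths: 4^14 = 268435456
P = 6870864/268435456 = 429429/16777216

Answer: 429429/16777216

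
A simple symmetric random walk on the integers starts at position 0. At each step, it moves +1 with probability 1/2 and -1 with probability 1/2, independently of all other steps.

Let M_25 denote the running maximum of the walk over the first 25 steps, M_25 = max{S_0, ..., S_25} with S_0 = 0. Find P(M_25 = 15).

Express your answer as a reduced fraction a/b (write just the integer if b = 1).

Let M_25 = max(S_0,...,S_25). Use the reflection principle: for j ≥ 1, #{paths with M_25 ≥ j} = #{S_25 ≥ j} + #{S_25 ≥ j+1}.
By reflection, #{M_25 ≥ 15} = #{S_25 ≥ 15} + #{S_25 ≥ 16} = 68406 + 15276 = 83682.
#{M_25 ≥ 16} = #{S_25 ≥ 16} + #{S_25 ≥ 17} = 15276 + 15276 = 30552.
#{M_25 = 15} = 83682 - 30552 = 53130.
P(M_25 = 15) = 53130/33554432 = 26565/16777216

Answer: 26565/16777216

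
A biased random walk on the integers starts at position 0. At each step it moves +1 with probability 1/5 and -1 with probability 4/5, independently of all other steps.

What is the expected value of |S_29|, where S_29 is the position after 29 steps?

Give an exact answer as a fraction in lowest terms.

Answer: 25928661652352808813/1490116119384765625

Derivation:
S_29 takes values m ≡ 1 (mod 2) with |m| ≤ 29; P(S_29=m) = C(29,(29+m)/2) · (1/5)^((29+m)/2) · (4/5)^((29-m)/2).
Distribution: P(S=-29)=288230376151711744/186264514923095703125, P(S=-27)=2089670227099910144/186264514923095703125, P(S=-25)=7313845794849685504/186264514923095703125, P(S=-23)=16456153038411792384/186264514923095703125, P(S=-21)=26741248687419162624/186264514923095703125, P(S=-19)=6685312171854790656/37252902984619140625, P(S=-17)=6685312171854790656/37252902984619140625, P(S=-15)=5491506426880720896/37252902984619140625, P(S=-13)=3775410668480495616/37252902984619140625, P(S=-11)=2202322889946955776/37252902984619140625, P(S=-9)=1101161444973477888/37252902984619140625, P(S=-7)=475501533056729088/37252902984619140625, P(S=-5)=178313074896273408/37252902984619140625, P(S=-3)=58294659100704768/37252902984619140625, P(S=-1)=16655616885915648/37252902984619140625, P(S=1)=4163904221478912/37252902984619140625, P(S=3)=910854048448512/37252902984619140625, P(S=5)=174133862203392/37252902984619140625, P(S=7)=29022310367232/37252902984619140625, P(S=9)=4200597553152/37252902984619140625, P(S=11)=525074694144/37252902984619140625, P(S=13)=56258002944/37252902984619140625, P(S=15)=5114363904/37252902984619140625, P(S=17)=389136384/37252902984619140625, P(S=19)=24321024/37252902984619140625, P(S=21)=6080256/186264514923095703125, P(S=23)=233856/186264514923095703125, P(S=25)=6496/186264514923095703125, P(S=27)=116/186264514923095703125, P(S=29)=1/186264514923095703125
E[|S_29|] = Σ_m |m|·P(S_29=m) = 25928661652352808813/1490116119384765625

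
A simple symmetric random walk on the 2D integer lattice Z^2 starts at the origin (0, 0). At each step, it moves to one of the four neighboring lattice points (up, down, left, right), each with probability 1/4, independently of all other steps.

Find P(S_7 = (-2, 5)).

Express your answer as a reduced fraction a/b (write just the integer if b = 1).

Answer: 21/16384

Derivation:
Let h be the number of horizontal steps (so 7-h are vertical). To end at (-2,5) need (h-2)/2 right-steps and ((7-h)+5)/2 up-steps.
Sum over h with 2 ≤ h ≤ 2, h ≡ 0 (mod 2), 7-h ≡ 1 (mod 2):
h=2: C(7,2)·C(2,0)·C(5,5) = 21·1·1 = 21
Total favorable: 21
Total paths: 4^7 = 16384
P = 21/16384 = 21/16384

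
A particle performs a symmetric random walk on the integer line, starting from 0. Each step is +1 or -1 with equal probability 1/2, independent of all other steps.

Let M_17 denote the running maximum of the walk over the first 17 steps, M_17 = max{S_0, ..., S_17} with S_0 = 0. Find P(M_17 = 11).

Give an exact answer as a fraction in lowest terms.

Let M_17 = max(S_0,...,S_17). Use the reflection principle: for j ≥ 1, #{paths with M_17 ≥ j} = #{S_17 ≥ j} + #{S_17 ≥ j+1}.
By reflection, #{M_17 ≥ 11} = #{S_17 ≥ 11} + #{S_17 ≥ 12} = 834 + 154 = 988.
#{M_17 ≥ 12} = #{S_17 ≥ 12} + #{S_17 ≥ 13} = 154 + 154 = 308.
#{M_17 = 11} = 988 - 308 = 680.
P(M_17 = 11) = 680/131072 = 85/16384

Answer: 85/16384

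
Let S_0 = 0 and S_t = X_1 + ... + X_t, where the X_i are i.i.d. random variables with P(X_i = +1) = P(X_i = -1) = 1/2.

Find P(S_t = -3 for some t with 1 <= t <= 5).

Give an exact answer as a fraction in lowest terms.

Count via complement. Let g(t,s) = #length-t paths at position s with S_1..S_t all ≠ -3.
g(t,s) = g(t-1,s-1) + g(t-1,s+1) for s ≠ -3; g(t,-3) = 0.
t=0: g(0,0)=1
t=1: g(1,-1)=1 g(1,1)=1
t=2: g(2,-2)=1 g(2,0)=2 g(2,2)=1
t=3: g(3,-1)=3 g(3,1)=3 g(3,3)=1
t=4: g(4,-2)=3 g(4,0)=6 g(4,2)=4 g(4,4)=1
t=5: g(5,-1)=9 g(5,1)=10 g(5,3)=5 g(5,5)=1
Paths never hitting -3: Σ_s g(5,s) = 25
Paths hitting -3: 2^5 - 25 = 7
P = 7/32 = 7/32

Answer: 7/32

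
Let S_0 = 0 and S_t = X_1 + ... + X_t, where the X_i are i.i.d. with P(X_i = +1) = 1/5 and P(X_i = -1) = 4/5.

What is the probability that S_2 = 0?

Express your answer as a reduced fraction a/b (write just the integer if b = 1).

Answer: 8/25

Derivation:
To be at 0 after 2 steps: need exactly 1 step of +1 and 1 of -1.
Number of such sequences: C(2,1) = 2
Each has probability (1/5)^1 · (4/5)^1 = 4/25
P = 2 · 4/25 = 8/25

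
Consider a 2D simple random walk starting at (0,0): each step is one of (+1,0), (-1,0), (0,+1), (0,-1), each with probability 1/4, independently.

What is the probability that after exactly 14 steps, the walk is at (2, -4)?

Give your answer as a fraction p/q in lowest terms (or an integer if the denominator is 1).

Let h be the number of horizontal steps (so 14-h are vertical). To end at (2,-4) need (h+2)/2 right-steps and ((14-h)-4)/2 up-steps.
Sum over h with 2 ≤ h ≤ 10, h ≡ 0 (mod 2), 14-h ≡ 0 (mod 2):
h=2: C(14,2)·C(2,2)·C(12,4) = 91·1·495 = 45045
h=4: C(14,4)·C(4,3)·C(10,3) = 1001·4·120 = 480480
h=6: C(14,6)·C(6,4)·C(8,2) = 3003·15·28 = 1261260
h=8: C(14,8)·C(8,5)·C(6,1) = 3003·56·6 = 1009008
h=10: C(14,10)·C(10,6)·C(4,0) = 1001·210·1 = 210210
Total favorable: 3006003
Total paths: 4^14 = 268435456
P = 3006003/268435456 = 3006003/268435456

Answer: 3006003/268435456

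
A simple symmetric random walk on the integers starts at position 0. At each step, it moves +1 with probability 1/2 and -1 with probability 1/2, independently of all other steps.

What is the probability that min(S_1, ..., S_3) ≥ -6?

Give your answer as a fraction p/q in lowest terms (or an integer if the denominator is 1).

Answer: 1

Derivation:
Let f(t,s) = #length-t paths at position s with S_1..S_t all ≥ -6.
f(t,s) = f(t-1,s-1) + f(t-1,s+1) for s ≥ -6; f(t,s) = 0 for s < -6.
t=0: f(0,0)=1
t=1: f(1,-1)=1 f(1,1)=1
t=2: f(2,-2)=1 f(2,0)=2 f(2,2)=1
t=3: f(3,-3)=1 f(3,-1)=3 f(3,1)=3 f(3,3)=1
Σ_s f(3,s) = 8
P = 8/8 = 1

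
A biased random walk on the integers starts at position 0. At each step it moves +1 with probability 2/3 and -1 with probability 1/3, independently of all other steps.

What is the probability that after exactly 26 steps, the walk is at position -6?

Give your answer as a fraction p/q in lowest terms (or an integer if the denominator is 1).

To reach position -6 after 26 steps: need 10 steps of +1 and 16 steps of -1.
Number of such sequences: C(26,10) = 5311735
Each has probability (2/3)^10 · (1/3)^16 = 1024/2541865828329
P = 5311735 · 1024/2541865828329 = 5439216640/2541865828329

Answer: 5439216640/2541865828329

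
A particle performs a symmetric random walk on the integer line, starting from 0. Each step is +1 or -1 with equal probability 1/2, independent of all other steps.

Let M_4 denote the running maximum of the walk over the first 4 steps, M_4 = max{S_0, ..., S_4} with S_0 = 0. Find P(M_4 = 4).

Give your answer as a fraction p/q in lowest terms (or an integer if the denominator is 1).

Answer: 1/16

Derivation:
Let M_4 = max(S_0,...,S_4). Use the reflection principle: for j ≥ 1, #{paths with M_4 ≥ j} = #{S_4 ≥ j} + #{S_4 ≥ j+1}.
By reflection, #{M_4 ≥ 4} = #{S_4 ≥ 4} + #{S_4 ≥ 5} = 1 + 0 = 1.
#{M_4 ≥ 5} = #{S_4 ≥ 5} + #{S_4 ≥ 6} = 0 + 0 = 0.
#{M_4 = 4} = 1 - 0 = 1.
P(M_4 = 4) = 1/16 = 1/16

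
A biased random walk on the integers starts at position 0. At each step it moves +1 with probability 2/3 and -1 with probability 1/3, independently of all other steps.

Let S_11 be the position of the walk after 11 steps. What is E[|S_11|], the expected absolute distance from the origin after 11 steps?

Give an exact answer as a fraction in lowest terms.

Answer: 242495/59049

Derivation:
S_11 takes values m ≡ 1 (mod 2) with |m| ≤ 11; P(S_11=m) = C(11,(11+m)/2) · (2/3)^((11+m)/2) · (1/3)^((11-m)/2).
Distribution: P(S=-11)=1/177147, P(S=-9)=22/177147, P(S=-7)=220/177147, P(S=-5)=440/59049, P(S=-3)=1760/59049, P(S=-1)=4928/59049, P(S=1)=9856/59049, P(S=3)=14080/59049, P(S=5)=14080/59049, P(S=7)=28160/177147, P(S=9)=11264/177147, P(S=11)=2048/177147
E[|S_11|] = Σ_m |m|·P(S_11=m) = 242495/59049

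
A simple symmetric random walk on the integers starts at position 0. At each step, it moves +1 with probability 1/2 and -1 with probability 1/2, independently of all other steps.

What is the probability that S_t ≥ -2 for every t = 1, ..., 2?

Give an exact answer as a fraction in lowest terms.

Let f(t,s) = #length-t paths at position s with S_1..S_t all ≥ -2.
f(t,s) = f(t-1,s-1) + f(t-1,s+1) for s ≥ -2; f(t,s) = 0 for s < -2.
t=0: f(0,0)=1
t=1: f(1,-1)=1 f(1,1)=1
t=2: f(2,-2)=1 f(2,0)=2 f(2,2)=1
Σ_s f(2,s) = 4
P = 4/4 = 1

Answer: 1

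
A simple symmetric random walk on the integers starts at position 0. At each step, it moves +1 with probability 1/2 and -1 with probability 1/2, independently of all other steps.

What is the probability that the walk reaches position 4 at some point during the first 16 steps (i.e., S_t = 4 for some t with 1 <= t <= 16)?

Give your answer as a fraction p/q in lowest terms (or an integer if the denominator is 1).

Count via complement. Let g(t,s) = #length-t paths at position s with S_1..S_t all ≠ 4.
g(t,s) = g(t-1,s-1) + g(t-1,s+1) for s ≠ 4; g(t,4) = 0.
t=0: g(0,0)=1
t=1: g(1,-1)=1 g(1,1)=1
t=2: g(2,-2)=1 g(2,0)=2 g(2,2)=1
t=3: g(3,-3)=1 g(3,-1)=3 g(3,1)=3 g(3,3)=1
t=4: g(4,-4)=1 g(4,-2)=4 g(4,0)=6 g(4,2)=4
t=5: g(5,-5)=1 g(5,-3)=5 g(5,-1)=10 g(5,1)=10 g(5,3)=4
t=6: g(6,-6)=1 g(6,-4)=6 g(6,-2)=15 g(6,0)=20 g(6,2)=14
t=7: g(7,-7)=1 g(7,-5)=7 g(7,-3)=21 g(7,-1)=35 g(7,1)=34 g(7,3)=14
t=8: g(8,-8)=1 g(8,-6)=8 g(8,-4)=28 g(8,-2)=56 g(8,0)=69 g(8,2)=48
t=9: g(9,-9)=1 g(9,-7)=9 g(9,-5)=36 g(9,-3)=84 g(9,-1)=125 g(9,1)=117 g(9,3)=48
t=10: g(10,-10)=1 g(10,-8)=10 g(10,-6)=45 g(10,-4)=120 g(10,-2)=209 g(10,0)=242 g(10,2)=165
t=11: g(11,-11)=1 g(11,-9)=11 g(11,-7)=55 g(11,-5)=165 g(11,-3)=329 g(11,-1)=451 g(11,1)=407 g(11,3)=165
t=12: g(12,-12)=1 g(12,-10)=12 g(12,-8)=66 g(12,-6)=220 g(12,-4)=494 g(12,-2)=780 g(12,0)=858 g(12,2)=572
t=13: g(13,-13)=1 g(13,-11)=13 g(13,-9)=78 g(13,-7)=286 g(13,-5)=714 g(13,-3)=1274 g(13,-1)=1638 g(13,1)=1430 g(13,3)=572
t=14: g(14,-14)=1 g(14,-12)=14 g(14,-10)=91 g(14,-8)=364 g(14,-6)=1000 g(14,-4)=1988 g(14,-2)=2912 g(14,0)=3068 g(14,2)=2002
t=15: g(15,-15)=1 g(15,-13)=15 g(15,-11)=105 g(15,-9)=455 g(15,-7)=1364 g(15,-5)=2988 g(15,-3)=4900 g(15,-1)=5980 g(15,1)=5070 g(15,3)=2002
t=16: g(16,-16)=1 g(16,-14)=16 g(16,-12)=120 g(16,-10)=560 g(16,-8)=1819 g(16,-6)=4352 g(16,-4)=7888 g(16,-2)=10880 g(16,0)=11050 g(16,2)=7072
Paths never hitting 4: Σ_s g(16,s) = 43758
Paths hitting 4: 2^16 - 43758 = 21778
P = 21778/65536 = 10889/32768

Answer: 10889/32768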